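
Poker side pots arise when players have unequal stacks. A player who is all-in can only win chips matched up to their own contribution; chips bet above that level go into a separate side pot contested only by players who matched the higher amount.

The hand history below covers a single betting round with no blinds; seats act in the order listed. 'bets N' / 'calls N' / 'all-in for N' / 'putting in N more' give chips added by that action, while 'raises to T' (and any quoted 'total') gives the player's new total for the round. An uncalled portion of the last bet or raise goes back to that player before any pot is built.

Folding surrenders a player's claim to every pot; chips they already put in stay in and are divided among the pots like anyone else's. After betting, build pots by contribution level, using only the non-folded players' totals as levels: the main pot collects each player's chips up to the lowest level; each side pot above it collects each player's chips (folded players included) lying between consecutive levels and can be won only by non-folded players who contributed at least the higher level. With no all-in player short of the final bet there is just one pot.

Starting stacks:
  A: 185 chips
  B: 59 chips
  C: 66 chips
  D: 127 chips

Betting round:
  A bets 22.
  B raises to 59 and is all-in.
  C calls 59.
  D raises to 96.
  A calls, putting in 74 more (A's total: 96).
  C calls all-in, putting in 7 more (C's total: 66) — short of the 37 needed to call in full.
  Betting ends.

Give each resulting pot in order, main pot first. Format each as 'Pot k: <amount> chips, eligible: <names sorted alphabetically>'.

Contributions: A=96, B=59, C=66, D=96
Pot levels (distinct totals of non-folded players): 59, 66, 96
Layer 1-59: 59 each from A, B, C, D = 59*4 = 236 chips; eligible A, B, C, D
Layer 60-66: 7 each from A, C, D = 7*3 = 21 chips; eligible A, C, D
Layer 67-96: 30 each from A, D = 30*2 = 60 chips; eligible A, D

Pot 1: 236 chips, eligible: A, B, C, D
Pot 2: 21 chips, eligible: A, C, D
Pot 3: 60 chips, eligible: A, D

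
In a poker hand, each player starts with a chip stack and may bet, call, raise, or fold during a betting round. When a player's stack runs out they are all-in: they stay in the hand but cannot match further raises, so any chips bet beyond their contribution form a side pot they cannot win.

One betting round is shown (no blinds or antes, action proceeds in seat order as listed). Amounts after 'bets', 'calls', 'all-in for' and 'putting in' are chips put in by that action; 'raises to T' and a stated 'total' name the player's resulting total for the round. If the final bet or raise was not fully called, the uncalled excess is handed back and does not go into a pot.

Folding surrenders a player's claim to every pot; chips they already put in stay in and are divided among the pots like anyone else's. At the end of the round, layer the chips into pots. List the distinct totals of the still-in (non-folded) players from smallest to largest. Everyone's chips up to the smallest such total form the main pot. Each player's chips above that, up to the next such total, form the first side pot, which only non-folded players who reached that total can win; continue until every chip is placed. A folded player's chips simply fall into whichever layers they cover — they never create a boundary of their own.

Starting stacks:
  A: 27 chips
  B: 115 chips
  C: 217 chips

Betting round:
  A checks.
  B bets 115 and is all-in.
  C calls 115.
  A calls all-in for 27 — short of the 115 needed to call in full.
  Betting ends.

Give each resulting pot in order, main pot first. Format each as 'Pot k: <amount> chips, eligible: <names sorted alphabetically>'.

Contributions: A=27, B=115, C=115
Pot levels (distinct totals of non-folded players): 27, 115
Layer 1-27: 27 each from A, B, C = 27*3 = 81 chips; eligible A, B, C
Layer 28-115: 88 each from B, C = 88*2 = 176 chips; eligible B, C

Pot 1: 81 chips, eligible: A, B, C
Pot 2: 176 chips, eligible: B, C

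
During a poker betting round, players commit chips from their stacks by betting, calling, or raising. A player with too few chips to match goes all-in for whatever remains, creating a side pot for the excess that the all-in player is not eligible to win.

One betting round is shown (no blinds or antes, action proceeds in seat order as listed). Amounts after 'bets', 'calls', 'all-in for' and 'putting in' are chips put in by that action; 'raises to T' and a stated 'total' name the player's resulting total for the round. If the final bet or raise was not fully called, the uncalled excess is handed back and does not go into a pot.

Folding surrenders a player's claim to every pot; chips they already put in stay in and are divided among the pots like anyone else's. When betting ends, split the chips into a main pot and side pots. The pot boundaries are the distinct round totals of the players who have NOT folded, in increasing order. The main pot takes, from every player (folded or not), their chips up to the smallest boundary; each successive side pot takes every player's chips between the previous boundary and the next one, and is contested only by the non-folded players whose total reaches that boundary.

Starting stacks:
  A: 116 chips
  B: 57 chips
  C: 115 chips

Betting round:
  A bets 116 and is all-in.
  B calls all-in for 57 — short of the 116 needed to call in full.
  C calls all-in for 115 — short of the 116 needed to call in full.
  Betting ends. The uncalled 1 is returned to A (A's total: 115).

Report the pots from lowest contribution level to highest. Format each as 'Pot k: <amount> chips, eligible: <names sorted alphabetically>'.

Contributions (after 1 returned to A): A=115, B=57, C=115
Pot levels (distinct totals of non-folded players): 57, 115
Layer 1-57: 57 each from A, B, C = 57*3 = 171 chips; eligible A, B, C
Layer 58-115: 58 each from A, C = 58*2 = 116 chips; eligible A, C

Pot 1: 171 chips, eligible: A, B, C
Pot 2: 116 chips, eligible: A, C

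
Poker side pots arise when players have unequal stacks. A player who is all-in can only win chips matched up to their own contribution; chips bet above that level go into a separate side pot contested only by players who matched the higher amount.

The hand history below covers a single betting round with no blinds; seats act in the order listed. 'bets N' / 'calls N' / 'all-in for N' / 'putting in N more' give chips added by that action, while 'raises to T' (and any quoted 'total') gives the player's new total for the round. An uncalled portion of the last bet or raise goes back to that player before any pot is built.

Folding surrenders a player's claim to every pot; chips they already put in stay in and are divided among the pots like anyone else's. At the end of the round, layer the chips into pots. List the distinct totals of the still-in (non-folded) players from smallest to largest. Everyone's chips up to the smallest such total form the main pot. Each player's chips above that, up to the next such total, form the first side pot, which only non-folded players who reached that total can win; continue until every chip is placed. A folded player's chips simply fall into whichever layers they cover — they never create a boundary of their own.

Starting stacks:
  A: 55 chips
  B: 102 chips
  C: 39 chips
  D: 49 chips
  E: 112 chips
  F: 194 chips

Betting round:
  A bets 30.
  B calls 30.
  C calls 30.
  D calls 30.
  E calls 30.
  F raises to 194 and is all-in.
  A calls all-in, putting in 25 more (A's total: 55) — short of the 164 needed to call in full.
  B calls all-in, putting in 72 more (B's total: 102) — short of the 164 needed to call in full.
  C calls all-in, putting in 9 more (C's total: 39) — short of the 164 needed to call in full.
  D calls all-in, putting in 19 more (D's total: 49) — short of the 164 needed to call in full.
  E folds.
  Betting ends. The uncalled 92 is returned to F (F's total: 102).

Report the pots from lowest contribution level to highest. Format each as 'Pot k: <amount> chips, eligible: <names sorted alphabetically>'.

Pot 1: 225 chips, eligible: A, B, C, D, F
Pot 2: 40 chips, eligible: A, B, D, F
Pot 3: 18 chips, eligible: A, B, F
Pot 4: 94 chips, eligible: B, F

Derivation:
Contributions (after 92 returned to F): A=55, B=102, C=39, D=49, E=30, F=102
Folded: E
Pot levels (distinct totals of non-folded players): 39, 49, 55, 102
Layer 1-39: A 39 + B 39 + C 39 + D 39 + E 30 + F 39 = 225 chips; eligible A, B, C, D, F
Layer 40-49: 10 each from A, B, D, F = 10*4 = 40 chips; eligible A, B, D, F
Layer 50-55: 6 each from A, B, F = 6*3 = 18 chips; eligible A, B, F
Layer 56-102: 47 each from B, F = 47*2 = 94 chips; eligible B, F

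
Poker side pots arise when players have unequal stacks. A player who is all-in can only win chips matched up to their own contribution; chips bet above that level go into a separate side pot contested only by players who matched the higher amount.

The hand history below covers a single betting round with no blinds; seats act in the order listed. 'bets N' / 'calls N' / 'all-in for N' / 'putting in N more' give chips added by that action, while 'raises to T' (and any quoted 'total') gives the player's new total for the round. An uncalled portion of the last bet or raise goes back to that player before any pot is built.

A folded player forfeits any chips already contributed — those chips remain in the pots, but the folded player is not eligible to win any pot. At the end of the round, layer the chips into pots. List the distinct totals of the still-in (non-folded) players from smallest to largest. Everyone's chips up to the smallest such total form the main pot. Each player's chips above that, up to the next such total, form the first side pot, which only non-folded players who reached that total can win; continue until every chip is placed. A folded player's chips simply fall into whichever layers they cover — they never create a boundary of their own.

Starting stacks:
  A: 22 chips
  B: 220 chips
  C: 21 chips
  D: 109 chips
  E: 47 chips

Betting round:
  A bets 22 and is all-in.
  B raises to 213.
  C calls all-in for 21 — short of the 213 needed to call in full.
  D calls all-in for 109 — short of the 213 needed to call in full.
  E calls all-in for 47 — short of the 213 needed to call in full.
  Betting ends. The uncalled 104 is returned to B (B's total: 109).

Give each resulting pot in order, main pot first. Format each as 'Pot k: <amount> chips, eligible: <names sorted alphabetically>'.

Pot 1: 105 chips, eligible: A, B, C, D, E
Pot 2: 4 chips, eligible: A, B, D, E
Pot 3: 75 chips, eligible: B, D, E
Pot 4: 124 chips, eligible: B, D

Derivation:
Contributions (after 104 returned to B): A=22, B=109, C=21, D=109, E=47
Pot levels (distinct totals of non-folded players): 21, 22, 47, 109
Layer 1-21: 21 each from A, B, C, D, E = 21*5 = 105 chips; eligible A, B, C, D, E
Layer 22-22: 1 each from A, B, D, E = 1*4 = 4 chips; eligible A, B, D, E
Layer 23-47: 25 each from B, D, E = 25*3 = 75 chips; eligible B, D, E
Layer 48-109: 62 each from B, D = 62*2 = 124 chips; eligible B, D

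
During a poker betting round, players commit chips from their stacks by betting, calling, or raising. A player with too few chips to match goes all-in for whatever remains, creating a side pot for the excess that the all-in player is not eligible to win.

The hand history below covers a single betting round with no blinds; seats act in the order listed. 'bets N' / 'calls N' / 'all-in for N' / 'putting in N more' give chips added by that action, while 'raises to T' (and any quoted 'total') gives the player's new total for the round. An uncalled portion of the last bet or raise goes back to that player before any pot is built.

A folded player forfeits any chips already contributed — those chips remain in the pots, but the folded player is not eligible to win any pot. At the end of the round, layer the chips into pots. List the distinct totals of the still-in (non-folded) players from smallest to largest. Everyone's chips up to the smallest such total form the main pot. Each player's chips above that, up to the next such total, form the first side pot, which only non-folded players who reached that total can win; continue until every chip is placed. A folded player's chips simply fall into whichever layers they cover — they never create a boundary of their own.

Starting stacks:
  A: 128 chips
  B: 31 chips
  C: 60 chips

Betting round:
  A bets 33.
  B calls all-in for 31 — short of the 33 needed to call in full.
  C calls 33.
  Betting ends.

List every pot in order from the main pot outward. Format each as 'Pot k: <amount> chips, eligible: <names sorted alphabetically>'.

Pot 1: 93 chips, eligible: A, B, C
Pot 2: 4 chips, eligible: A, C

Derivation:
Contributions: A=33, B=31, C=33
Pot levels (distinct totals of non-folded players): 31, 33
Layer 1-31: 31 each from A, B, C = 31*3 = 93 chips; eligible A, B, C
Layer 32-33: 2 each from A, C = 2*2 = 4 chips; eligible A, C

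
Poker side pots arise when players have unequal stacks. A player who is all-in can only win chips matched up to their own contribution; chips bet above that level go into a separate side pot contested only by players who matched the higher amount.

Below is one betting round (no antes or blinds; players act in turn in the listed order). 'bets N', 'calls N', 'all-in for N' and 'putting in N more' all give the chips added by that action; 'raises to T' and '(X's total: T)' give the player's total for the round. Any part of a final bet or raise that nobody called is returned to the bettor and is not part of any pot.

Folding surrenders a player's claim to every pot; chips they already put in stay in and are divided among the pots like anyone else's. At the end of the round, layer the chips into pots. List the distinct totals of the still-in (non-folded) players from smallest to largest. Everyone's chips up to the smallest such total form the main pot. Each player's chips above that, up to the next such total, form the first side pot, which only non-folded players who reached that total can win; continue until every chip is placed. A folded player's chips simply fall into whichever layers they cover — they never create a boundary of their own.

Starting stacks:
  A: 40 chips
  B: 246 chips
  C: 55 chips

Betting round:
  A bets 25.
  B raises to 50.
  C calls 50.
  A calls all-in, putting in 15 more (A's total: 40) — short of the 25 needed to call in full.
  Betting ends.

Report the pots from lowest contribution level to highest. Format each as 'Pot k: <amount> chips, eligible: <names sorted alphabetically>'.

Contributions: A=40, B=50, C=50
Pot levels (distinct totals of non-folded players): 40, 50
Layer 1-40: 40 each from A, B, C = 40*3 = 120 chips; eligible A, B, C
Layer 41-50: 10 each from B, C = 10*2 = 20 chips; eligible B, C

Pot 1: 120 chips, eligible: A, B, C
Pot 2: 20 chips, eligible: B, C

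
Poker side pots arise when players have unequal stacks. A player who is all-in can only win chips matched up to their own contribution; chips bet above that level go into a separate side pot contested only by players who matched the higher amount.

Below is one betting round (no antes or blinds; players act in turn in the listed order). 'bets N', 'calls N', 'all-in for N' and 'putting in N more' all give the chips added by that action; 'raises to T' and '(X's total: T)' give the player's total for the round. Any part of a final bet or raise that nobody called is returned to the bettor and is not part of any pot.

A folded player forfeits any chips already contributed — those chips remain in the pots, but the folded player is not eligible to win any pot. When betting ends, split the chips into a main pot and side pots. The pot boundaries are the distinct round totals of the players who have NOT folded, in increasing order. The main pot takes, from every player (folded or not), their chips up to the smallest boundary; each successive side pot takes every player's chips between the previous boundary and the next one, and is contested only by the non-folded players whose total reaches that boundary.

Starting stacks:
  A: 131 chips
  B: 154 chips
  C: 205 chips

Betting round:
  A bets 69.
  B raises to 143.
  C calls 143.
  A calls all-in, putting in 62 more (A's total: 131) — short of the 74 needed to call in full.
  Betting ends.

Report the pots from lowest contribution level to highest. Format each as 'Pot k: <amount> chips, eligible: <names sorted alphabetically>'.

Pot 1: 393 chips, eligible: A, B, C
Pot 2: 24 chips, eligible: B, C

Derivation:
Contributions: A=131, B=143, C=143
Pot levels (distinct totals of non-folded players): 131, 143
Layer 1-131: 131 each from A, B, C = 131*3 = 393 chips; eligible A, B, C
Layer 132-143: 12 each from B, C = 12*2 = 24 chips; eligible B, C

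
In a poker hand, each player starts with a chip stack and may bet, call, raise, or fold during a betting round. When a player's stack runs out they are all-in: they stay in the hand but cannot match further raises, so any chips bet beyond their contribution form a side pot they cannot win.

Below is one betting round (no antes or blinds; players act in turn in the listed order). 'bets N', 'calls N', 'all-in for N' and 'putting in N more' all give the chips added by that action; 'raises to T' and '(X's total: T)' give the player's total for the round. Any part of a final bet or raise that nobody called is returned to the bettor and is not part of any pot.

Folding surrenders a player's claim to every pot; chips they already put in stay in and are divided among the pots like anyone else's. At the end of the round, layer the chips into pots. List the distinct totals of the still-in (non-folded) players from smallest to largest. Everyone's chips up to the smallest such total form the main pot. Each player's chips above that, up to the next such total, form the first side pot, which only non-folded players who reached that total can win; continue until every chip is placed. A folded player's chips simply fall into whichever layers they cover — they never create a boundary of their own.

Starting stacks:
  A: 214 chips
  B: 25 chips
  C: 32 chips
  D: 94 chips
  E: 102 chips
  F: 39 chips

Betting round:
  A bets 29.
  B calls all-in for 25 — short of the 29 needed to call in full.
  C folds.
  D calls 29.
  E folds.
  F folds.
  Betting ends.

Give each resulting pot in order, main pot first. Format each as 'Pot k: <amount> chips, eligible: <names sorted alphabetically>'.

Pot 1: 75 chips, eligible: A, B, D
Pot 2: 8 chips, eligible: A, D

Derivation:
Contributions: A=29, B=25, D=29
Folded: C, E, F
Pot levels (distinct totals of non-folded players): 25, 29
Layer 1-25: 25 each from A, B, D = 25*3 = 75 chips; eligible A, B, D
Layer 26-29: 4 each from A, D = 4*2 = 8 chips; eligible A, D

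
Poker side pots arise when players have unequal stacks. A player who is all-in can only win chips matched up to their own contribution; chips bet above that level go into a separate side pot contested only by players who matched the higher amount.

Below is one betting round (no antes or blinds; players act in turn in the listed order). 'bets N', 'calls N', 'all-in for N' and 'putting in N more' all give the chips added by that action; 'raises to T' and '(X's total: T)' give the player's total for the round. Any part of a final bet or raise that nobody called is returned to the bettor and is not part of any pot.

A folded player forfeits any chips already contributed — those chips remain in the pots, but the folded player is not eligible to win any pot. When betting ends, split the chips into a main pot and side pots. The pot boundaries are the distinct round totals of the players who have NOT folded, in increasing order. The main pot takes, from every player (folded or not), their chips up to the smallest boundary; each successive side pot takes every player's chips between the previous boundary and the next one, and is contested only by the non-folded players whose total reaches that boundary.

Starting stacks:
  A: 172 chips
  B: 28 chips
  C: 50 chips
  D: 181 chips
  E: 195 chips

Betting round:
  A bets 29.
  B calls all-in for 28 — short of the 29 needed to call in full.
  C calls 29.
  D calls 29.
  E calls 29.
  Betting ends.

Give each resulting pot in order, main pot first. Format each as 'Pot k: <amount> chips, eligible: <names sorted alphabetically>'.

Pot 1: 140 chips, eligible: A, B, C, D, E
Pot 2: 4 chips, eligible: A, C, D, E

Derivation:
Contributions: A=29, B=28, C=29, D=29, E=29
Pot levels (distinct totals of non-folded players): 28, 29
Layer 1-28: 28 each from A, B, C, D, E = 28*5 = 140 chips; eligible A, B, C, D, E
Layer 29-29: 1 each from A, C, D, E = 1*4 = 4 chips; eligible A, C, D, E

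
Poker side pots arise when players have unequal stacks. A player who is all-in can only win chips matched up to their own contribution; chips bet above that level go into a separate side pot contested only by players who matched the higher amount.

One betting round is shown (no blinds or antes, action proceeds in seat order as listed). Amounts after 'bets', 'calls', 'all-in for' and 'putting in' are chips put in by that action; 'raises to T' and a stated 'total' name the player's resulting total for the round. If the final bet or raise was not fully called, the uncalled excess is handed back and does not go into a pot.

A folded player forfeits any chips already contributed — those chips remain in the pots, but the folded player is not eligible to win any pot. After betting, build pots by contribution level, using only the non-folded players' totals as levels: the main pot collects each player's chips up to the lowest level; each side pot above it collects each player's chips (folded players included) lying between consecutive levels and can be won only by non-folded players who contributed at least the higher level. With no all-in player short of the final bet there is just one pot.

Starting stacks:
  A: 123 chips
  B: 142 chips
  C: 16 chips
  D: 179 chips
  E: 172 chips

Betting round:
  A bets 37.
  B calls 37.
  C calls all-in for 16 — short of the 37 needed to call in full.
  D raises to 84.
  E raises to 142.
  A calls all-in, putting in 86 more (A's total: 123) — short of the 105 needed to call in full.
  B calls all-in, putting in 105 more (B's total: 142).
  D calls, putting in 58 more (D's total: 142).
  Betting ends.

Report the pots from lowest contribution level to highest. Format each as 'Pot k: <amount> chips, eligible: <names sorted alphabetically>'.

Pot 1: 80 chips, eligible: A, B, C, D, E
Pot 2: 428 chips, eligible: A, B, D, E
Pot 3: 57 chips, eligible: B, D, E

Derivation:
Contributions: A=123, B=142, C=16, D=142, E=142
Pot levels (distinct totals of non-folded players): 16, 123, 142
Layer 1-16: 16 each from A, B, C, D, E = 16*5 = 80 chips; eligible A, B, C, D, E
Layer 17-123: 107 each from A, B, D, E = 107*4 = 428 chips; eligible A, B, D, E
Layer 124-142: 19 each from B, D, E = 19*3 = 57 chips; eligible B, D, E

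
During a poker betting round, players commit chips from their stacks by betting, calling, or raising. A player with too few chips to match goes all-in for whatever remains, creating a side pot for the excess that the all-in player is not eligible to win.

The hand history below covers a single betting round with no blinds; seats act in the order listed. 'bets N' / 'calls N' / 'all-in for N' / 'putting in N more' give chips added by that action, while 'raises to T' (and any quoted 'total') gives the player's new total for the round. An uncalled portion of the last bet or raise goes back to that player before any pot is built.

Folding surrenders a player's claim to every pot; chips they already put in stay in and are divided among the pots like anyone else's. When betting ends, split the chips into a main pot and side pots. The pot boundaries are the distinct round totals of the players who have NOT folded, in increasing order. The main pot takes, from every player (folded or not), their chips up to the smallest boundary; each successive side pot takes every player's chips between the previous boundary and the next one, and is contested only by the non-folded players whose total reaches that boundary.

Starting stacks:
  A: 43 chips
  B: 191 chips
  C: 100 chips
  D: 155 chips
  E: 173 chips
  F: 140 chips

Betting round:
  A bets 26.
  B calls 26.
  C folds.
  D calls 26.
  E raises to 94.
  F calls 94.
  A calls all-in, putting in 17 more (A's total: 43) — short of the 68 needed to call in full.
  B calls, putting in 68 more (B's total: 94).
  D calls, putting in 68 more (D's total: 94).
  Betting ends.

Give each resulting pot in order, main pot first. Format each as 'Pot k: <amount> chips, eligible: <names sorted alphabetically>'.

Pot 1: 215 chips, eligible: A, B, D, E, F
Pot 2: 204 chips, eligible: B, D, E, F

Derivation:
Contributions: A=43, B=94, D=94, E=94, F=94
Folded: C
Pot levels (distinct totals of non-folded players): 43, 94
Layer 1-43: 43 each from A, B, D, E, F = 43*5 = 215 chips; eligible A, B, D, E, F
Layer 44-94: 51 each from B, D, E, F = 51*4 = 204 chips; eligible B, D, E, F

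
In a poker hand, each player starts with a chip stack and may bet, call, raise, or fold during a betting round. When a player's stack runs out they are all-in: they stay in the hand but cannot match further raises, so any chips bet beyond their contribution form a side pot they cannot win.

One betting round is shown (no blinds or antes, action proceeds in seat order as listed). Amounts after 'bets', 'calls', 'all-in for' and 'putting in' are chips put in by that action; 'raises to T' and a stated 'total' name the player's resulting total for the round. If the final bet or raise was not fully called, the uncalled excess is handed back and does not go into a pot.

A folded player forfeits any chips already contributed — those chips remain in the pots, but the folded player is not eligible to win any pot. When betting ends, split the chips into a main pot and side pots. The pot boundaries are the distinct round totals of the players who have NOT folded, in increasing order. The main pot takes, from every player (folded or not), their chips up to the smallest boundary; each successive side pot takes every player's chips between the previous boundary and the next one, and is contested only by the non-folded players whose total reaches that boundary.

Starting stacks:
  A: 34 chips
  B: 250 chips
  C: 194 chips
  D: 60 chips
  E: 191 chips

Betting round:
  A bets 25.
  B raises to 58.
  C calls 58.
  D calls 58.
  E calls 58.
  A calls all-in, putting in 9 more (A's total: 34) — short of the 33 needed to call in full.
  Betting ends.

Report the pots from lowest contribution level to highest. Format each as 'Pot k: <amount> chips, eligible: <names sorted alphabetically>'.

Contributions: A=34, B=58, C=58, D=58, E=58
Pot levels (distinct totals of non-folded players): 34, 58
Layer 1-34: 34 each from A, B, C, D, E = 34*5 = 170 chips; eligible A, B, C, D, E
Layer 35-58: 24 each from B, C, D, E = 24*4 = 96 chips; eligible B, C, D, E

Pot 1: 170 chips, eligible: A, B, C, D, E
Pot 2: 96 chips, eligible: B, C, D, E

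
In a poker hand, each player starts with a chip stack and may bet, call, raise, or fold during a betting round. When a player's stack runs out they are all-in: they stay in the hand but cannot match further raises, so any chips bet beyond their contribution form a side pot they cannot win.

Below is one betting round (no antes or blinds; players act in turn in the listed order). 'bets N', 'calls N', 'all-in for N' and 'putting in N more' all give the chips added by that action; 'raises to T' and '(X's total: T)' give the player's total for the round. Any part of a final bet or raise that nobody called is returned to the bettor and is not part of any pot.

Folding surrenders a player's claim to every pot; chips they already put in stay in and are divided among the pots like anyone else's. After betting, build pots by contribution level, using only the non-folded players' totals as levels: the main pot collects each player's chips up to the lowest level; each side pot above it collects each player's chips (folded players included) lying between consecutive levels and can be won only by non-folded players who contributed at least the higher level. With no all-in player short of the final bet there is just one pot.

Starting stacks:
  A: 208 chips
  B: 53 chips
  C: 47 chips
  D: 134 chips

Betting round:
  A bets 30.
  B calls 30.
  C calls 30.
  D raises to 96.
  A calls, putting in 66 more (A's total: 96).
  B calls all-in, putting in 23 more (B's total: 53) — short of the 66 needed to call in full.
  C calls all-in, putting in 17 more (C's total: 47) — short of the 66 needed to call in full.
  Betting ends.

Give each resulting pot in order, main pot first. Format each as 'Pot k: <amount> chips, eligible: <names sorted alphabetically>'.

Pot 1: 188 chips, eligible: A, B, C, D
Pot 2: 18 chips, eligible: A, B, D
Pot 3: 86 chips, eligible: A, D

Derivation:
Contributions: A=96, B=53, C=47, D=96
Pot levels (distinct totals of non-folded players): 47, 53, 96
Layer 1-47: 47 each from A, B, C, D = 47*4 = 188 chips; eligible A, B, C, D
Layer 48-53: 6 each from A, B, D = 6*3 = 18 chips; eligible A, B, D
Layer 54-96: 43 each from A, D = 43*2 = 86 chips; eligible A, D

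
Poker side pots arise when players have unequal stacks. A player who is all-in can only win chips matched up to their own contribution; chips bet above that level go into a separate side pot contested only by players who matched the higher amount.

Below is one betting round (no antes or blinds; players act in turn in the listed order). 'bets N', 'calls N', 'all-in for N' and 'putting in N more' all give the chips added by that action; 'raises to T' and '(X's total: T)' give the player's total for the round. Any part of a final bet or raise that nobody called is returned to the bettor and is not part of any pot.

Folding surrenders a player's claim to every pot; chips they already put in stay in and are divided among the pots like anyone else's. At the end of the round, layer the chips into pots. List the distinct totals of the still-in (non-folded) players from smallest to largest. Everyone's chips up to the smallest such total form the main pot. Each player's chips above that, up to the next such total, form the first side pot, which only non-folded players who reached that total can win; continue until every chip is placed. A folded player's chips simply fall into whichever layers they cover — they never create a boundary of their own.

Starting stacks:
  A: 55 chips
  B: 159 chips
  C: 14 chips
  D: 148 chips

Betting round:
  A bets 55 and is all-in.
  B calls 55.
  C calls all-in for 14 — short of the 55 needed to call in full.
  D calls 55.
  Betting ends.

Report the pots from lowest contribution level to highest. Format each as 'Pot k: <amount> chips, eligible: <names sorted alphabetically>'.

Pot 1: 56 chips, eligible: A, B, C, D
Pot 2: 123 chips, eligible: A, B, D

Derivation:
Contributions: A=55, B=55, C=14, D=55
Pot levels (distinct totals of non-folded players): 14, 55
Layer 1-14: 14 each from A, B, C, D = 14*4 = 56 chips; eligible A, B, C, D
Layer 15-55: 41 each from A, B, D = 41*3 = 123 chips; eligible A, B, D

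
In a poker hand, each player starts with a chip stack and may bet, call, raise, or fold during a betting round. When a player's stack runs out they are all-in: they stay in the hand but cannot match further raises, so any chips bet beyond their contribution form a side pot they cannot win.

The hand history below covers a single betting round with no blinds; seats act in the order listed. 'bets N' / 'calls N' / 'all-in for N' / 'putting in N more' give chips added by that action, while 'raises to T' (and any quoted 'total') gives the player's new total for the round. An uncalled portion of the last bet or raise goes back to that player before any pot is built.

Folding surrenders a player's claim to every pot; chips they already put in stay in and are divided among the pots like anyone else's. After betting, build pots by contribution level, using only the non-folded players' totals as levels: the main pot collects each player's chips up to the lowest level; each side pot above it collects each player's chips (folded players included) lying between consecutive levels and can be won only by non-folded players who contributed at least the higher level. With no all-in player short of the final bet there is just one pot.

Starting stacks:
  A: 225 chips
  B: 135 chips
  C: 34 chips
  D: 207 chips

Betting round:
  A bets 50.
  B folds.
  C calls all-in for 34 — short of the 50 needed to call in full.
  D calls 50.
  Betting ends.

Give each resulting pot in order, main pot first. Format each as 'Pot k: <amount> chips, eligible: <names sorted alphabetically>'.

Pot 1: 102 chips, eligible: A, C, D
Pot 2: 32 chips, eligible: A, D

Derivation:
Contributions: A=50, C=34, D=50
Folded: B
Pot levels (distinct totals of non-folded players): 34, 50
Layer 1-34: 34 each from A, C, D = 34*3 = 102 chips; eligible A, C, D
Layer 35-50: 16 each from A, D = 16*2 = 32 chips; eligible A, D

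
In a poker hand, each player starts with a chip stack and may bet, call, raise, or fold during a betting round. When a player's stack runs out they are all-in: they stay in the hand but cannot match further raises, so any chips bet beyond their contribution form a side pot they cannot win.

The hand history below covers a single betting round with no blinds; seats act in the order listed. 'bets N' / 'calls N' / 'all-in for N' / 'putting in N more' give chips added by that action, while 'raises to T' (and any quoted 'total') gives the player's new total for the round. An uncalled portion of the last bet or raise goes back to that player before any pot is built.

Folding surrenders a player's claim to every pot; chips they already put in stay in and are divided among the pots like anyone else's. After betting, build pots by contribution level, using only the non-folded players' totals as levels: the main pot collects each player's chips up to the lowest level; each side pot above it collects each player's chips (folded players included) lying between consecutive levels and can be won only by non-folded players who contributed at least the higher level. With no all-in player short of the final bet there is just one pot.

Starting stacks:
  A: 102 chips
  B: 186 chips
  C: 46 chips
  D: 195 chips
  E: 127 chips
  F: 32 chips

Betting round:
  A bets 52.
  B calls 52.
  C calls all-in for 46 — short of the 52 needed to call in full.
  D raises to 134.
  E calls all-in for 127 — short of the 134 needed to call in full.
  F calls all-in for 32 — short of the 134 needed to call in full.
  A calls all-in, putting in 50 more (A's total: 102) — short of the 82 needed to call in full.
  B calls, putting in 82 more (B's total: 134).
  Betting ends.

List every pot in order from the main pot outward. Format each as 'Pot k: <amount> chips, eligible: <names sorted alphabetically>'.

Pot 1: 192 chips, eligible: A, B, C, D, E, F
Pot 2: 70 chips, eligible: A, B, C, D, E
Pot 3: 224 chips, eligible: A, B, D, E
Pot 4: 75 chips, eligible: B, D, E
Pot 5: 14 chips, eligible: B, D

Derivation:
Contributions: A=102, B=134, C=46, D=134, E=127, F=32
Pot levels (distinct totals of non-folded players): 32, 46, 102, 127, 134
Layer 1-32: 32 each from A, B, C, D, E, F = 32*6 = 192 chips; eligible A, B, C, D, E, F
Layer 33-46: 14 each from A, B, C, D, E = 14*5 = 70 chips; eligible A, B, C, D, E
Layer 47-102: 56 each from A, B, D, E = 56*4 = 224 chips; eligible A, B, D, E
Layer 103-127: 25 each from B, D, E = 25*3 = 75 chips; eligible B, D, E
Layer 128-134: 7 each from B, D = 7*2 = 14 chips; eligible B, D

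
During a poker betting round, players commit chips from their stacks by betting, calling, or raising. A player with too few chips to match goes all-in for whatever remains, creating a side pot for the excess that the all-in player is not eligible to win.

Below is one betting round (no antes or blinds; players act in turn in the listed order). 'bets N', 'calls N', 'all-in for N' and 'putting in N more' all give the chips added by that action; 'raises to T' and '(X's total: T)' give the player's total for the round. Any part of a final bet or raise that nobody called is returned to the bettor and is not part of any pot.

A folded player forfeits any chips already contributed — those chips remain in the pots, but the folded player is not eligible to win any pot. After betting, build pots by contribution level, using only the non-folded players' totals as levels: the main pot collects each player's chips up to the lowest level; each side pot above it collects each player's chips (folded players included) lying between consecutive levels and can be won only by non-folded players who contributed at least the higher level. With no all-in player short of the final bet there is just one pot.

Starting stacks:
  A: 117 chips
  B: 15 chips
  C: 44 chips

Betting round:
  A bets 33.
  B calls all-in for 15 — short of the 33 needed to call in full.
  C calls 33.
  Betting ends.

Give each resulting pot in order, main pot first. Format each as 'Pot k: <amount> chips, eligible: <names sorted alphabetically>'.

Contributions: A=33, B=15, C=33
Pot levels (distinct totals of non-folded players): 15, 33
Layer 1-15: 15 each from A, B, C = 15*3 = 45 chips; eligible A, B, C
Layer 16-33: 18 each from A, C = 18*2 = 36 chips; eligible A, C

Pot 1: 45 chips, eligible: A, B, C
Pot 2: 36 chips, eligible: A, C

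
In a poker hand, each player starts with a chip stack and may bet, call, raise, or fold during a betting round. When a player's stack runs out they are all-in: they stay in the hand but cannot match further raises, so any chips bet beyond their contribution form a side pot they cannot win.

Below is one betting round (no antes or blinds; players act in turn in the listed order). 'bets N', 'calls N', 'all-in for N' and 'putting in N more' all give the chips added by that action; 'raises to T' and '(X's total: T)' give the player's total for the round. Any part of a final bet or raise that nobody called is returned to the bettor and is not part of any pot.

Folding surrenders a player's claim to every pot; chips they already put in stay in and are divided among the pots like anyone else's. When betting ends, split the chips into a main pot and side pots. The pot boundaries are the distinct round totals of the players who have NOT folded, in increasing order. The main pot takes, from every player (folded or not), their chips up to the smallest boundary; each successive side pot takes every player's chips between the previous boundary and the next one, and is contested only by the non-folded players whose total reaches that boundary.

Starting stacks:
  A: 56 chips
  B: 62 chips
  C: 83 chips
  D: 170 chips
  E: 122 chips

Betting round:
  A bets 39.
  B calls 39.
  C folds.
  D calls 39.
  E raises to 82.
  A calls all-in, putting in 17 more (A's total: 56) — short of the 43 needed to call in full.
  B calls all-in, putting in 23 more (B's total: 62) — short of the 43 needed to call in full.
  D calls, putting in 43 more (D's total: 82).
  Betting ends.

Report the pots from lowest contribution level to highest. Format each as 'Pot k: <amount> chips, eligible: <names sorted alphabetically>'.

Contributions: A=56, B=62, D=82, E=82
Folded: C
Pot levels (distinct totals of non-folded players): 56, 62, 82
Layer 1-56: 56 each from A, B, D, E = 56*4 = 224 chips; eligible A, B, D, E
Layer 57-62: 6 each from B, D, E = 6*3 = 18 chips; eligible B, D, E
Layer 63-82: 20 each from D, E = 20*2 = 40 chips; eligible D, E

Pot 1: 224 chips, eligible: A, B, D, E
Pot 2: 18 chips, eligible: B, D, E
Pot 3: 40 chips, eligible: D, E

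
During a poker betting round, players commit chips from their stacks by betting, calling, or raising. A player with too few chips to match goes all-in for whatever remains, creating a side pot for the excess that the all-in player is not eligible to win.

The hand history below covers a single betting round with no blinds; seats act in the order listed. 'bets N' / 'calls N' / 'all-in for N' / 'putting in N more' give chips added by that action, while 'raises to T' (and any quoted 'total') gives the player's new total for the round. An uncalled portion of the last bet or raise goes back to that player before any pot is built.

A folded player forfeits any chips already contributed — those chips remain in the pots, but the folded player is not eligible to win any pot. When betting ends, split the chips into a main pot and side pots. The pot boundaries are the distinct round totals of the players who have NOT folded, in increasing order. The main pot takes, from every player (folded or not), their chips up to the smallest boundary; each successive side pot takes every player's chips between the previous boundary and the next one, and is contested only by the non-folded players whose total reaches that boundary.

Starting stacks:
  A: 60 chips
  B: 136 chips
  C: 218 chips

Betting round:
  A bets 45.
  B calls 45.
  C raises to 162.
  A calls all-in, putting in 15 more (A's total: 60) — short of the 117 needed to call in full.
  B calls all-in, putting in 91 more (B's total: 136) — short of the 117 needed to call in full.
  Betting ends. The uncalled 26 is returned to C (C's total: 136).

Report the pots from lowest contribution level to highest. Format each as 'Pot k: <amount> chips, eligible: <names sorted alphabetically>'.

Pot 1: 180 chips, eligible: A, B, C
Pot 2: 152 chips, eligible: B, C

Derivation:
Contributions (after 26 returned to C): A=60, B=136, C=136
Pot levels (distinct totals of non-folded players): 60, 136
Layer 1-60: 60 each from A, B, C = 60*3 = 180 chips; eligible A, B, C
Layer 61-136: 76 each from B, C = 76*2 = 152 chips; eligible B, C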